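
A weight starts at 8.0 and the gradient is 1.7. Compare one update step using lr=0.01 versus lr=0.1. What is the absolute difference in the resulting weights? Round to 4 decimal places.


With lr=0.01: w_new = 8.0 - 0.01 * 1.7 = 7.983
With lr=0.1: w_new = 8.0 - 0.1 * 1.7 = 7.83
Absolute difference = |7.983 - 7.83|
= 0.1530

0.1530


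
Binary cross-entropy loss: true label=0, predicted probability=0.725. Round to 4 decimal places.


For y=0: Loss = -log(1-p)
= -log(1 - 0.725)
= -log(0.275)
= -(-1.291)
= 1.2910

1.2910


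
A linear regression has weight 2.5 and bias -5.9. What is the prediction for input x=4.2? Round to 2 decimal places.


y = 2.5 * 4.2 + (-5.9)
= 10.5 + (-5.9)
= 4.60

4.60


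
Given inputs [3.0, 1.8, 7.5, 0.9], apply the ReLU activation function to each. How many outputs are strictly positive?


ReLU(x) = max(0, x) for each element:
ReLU(3.0) = 3.0
ReLU(1.8) = 1.8
ReLU(7.5) = 7.5
ReLU(0.9) = 0.9
Active neurons (>0): 4

4


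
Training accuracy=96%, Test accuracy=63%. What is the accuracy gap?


Gap = train_accuracy - test_accuracy
= 96 - 63
= 33%
This large gap strongly indicates overfitting.

33


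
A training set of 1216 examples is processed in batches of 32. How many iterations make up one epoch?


Iterations per epoch = dataset_size / batch_size
= 1216 / 32
= 38

38


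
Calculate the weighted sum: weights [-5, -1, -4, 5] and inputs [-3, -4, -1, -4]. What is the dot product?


Element-wise products:
-5 * -3 = 15
-1 * -4 = 4
-4 * -1 = 4
5 * -4 = -20
Sum = 15 + 4 + 4 + -20
= 3

3


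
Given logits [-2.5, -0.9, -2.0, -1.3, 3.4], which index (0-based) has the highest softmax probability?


Softmax is a monotonic transformation, so it preserves the argmax.
We need to find the index of the maximum logit.
Index 0: -2.5
Index 1: -0.9
Index 2: -2.0
Index 3: -1.3
Index 4: 3.4
Maximum logit = 3.4 at index 4

4


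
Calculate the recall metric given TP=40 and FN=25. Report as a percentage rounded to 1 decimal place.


Recall = TP / (TP + FN) * 100
= 40 / (40 + 25)
= 40 / 65
= 0.6154
= 61.5%

61.5


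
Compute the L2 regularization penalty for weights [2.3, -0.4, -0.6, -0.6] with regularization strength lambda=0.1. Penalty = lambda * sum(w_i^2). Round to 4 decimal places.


Squaring each weight:
2.3^2 = 5.29
(-0.4)^2 = 0.16
(-0.6)^2 = 0.36
(-0.6)^2 = 0.36
Sum of squares = 6.17
Penalty = 0.1 * 6.17 = 0.6170

0.6170


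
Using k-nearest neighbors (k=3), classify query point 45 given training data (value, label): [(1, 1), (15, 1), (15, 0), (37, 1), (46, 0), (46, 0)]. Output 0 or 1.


Distances from query 45:
Point 46 (class 0): distance = 1
Point 46 (class 0): distance = 1
Point 37 (class 1): distance = 8
K=3 nearest neighbors: classes = [0, 0, 1]
Votes for class 1: 1 / 3
Majority vote => class 0

0


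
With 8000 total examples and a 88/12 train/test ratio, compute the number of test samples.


Train samples = 8000 * 88% = 7040
Test samples = 8000 - 7040
= 960

960


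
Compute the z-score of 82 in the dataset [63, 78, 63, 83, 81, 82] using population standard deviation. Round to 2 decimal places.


Mean = (63 + 78 + 63 + 83 + 81 + 82) / 6 = 75.0
Variance = sum((x_i - mean)^2) / n = 74.3333
Std = sqrt(74.3333) = 8.6217
Z = (x - mean) / std
= (82 - 75.0) / 8.6217
= 7.0 / 8.6217
= 0.81

0.81


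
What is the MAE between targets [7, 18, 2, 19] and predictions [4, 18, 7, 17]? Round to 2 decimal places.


Absolute errors: [3, 0, 5, 2]
Sum of absolute errors = 10
MAE = 10 / 4 = 2.50

2.50


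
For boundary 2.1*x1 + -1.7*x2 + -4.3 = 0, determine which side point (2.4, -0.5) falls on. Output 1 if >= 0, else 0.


Compute 2.1 * 2.4 + -1.7 * -0.5 + -4.3
= 5.04 + 0.85 + -4.3
= 1.59
Since 1.59 >= 0, the point is on the positive side.

1


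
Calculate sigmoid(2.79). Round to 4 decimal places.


sigmoid(z) = 1 / (1 + exp(-z))
exp(-(2.79)) = exp(-2.79) = 0.0614
1 + 0.0614 = 1.0614
1 / 1.0614 = 0.9421

0.9421


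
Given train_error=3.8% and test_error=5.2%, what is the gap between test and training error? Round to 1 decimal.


Generalization gap = test_error - train_error
= 5.2 - 3.8
= 1.4%
A small gap suggests good generalization.

1.4


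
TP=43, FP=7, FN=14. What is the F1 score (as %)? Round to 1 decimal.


Precision = TP / (TP + FP) = 43 / 50 = 0.86
Recall = TP / (TP + FN) = 43 / 57 = 0.7544
F1 = 2 * P * R / (P + R)
= 2 * 0.86 * 0.7544 / (0.86 + 0.7544)
= 1.2975 / 1.6144
= 0.8037
As percentage: 80.4%

80.4


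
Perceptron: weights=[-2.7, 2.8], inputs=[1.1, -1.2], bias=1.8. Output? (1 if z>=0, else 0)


z = w . x + b
= -2.7*1.1 + 2.8*-1.2 + 1.8
= -2.97 + -3.36 + 1.8
= -6.33 + 1.8
= -4.53
Since z = -4.53 < 0, output = 0

0


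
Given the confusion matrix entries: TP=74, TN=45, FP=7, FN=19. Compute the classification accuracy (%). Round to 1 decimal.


Accuracy = (TP + TN) / (TP + TN + FP + FN) * 100
= (74 + 45) / (74 + 45 + 7 + 19)
= 119 / 145
= 0.8207
= 82.1%

82.1


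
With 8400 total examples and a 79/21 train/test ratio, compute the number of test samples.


Train samples = 8400 * 79% = 6636
Test samples = 8400 - 6636
= 1764

1764


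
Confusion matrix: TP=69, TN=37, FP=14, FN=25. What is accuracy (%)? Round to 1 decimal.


Accuracy = (TP + TN) / (TP + TN + FP + FN) * 100
= (69 + 37) / (69 + 37 + 14 + 25)
= 106 / 145
= 0.731
= 73.1%

73.1


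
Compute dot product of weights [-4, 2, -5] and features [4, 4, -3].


Element-wise products:
-4 * 4 = -16
2 * 4 = 8
-5 * -3 = 15
Sum = -16 + 8 + 15
= 7

7


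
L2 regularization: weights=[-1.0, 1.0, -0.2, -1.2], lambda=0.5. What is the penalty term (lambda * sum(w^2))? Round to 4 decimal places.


Squaring each weight:
(-1.0)^2 = 1.0
1.0^2 = 1.0
(-0.2)^2 = 0.04
(-1.2)^2 = 1.44
Sum of squares = 3.48
Penalty = 0.5 * 3.48 = 1.7400

1.7400


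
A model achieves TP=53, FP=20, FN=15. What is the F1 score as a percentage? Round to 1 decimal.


Precision = TP / (TP + FP) = 53 / 73 = 0.726
Recall = TP / (TP + FN) = 53 / 68 = 0.7794
F1 = 2 * P * R / (P + R)
= 2 * 0.726 * 0.7794 / (0.726 + 0.7794)
= 1.1317 / 1.5054
= 0.7518
As percentage: 75.2%

75.2


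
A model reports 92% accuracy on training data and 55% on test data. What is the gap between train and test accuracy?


Gap = train_accuracy - test_accuracy
= 92 - 55
= 37%
This large gap strongly indicates overfitting.

37


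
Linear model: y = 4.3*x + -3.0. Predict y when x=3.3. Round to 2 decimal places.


y = 4.3 * 3.3 + (-3.0)
= 14.19 + (-3.0)
= 11.19

11.19


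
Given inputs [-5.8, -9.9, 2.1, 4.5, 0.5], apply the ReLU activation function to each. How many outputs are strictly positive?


ReLU(x) = max(0, x) for each element:
ReLU(-5.8) = 0
ReLU(-9.9) = 0
ReLU(2.1) = 2.1
ReLU(4.5) = 4.5
ReLU(0.5) = 0.5
Active neurons (>0): 3

3


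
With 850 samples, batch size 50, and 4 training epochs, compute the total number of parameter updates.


Iterations per epoch = 850 / 50 = 17
Total updates = iterations_per_epoch * epochs
= 17 * 4
= 68

68


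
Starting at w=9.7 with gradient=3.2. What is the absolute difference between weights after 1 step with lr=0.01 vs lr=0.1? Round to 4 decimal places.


With lr=0.01: w_new = 9.7 - 0.01 * 3.2 = 9.668
With lr=0.1: w_new = 9.7 - 0.1 * 3.2 = 9.38
Absolute difference = |9.668 - 9.38|
= 0.2880

0.2880


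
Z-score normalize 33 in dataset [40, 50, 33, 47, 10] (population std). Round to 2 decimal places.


Mean = (40 + 50 + 33 + 47 + 10) / 5 = 36.0
Variance = sum((x_i - mean)^2) / n = 203.6
Std = sqrt(203.6) = 14.2688
Z = (x - mean) / std
= (33 - 36.0) / 14.2688
= -3.0 / 14.2688
= -0.21

-0.21


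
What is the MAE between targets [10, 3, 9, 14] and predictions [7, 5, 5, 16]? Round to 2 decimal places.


Absolute errors: [3, 2, 4, 2]
Sum of absolute errors = 11
MAE = 11 / 4 = 2.75

2.75


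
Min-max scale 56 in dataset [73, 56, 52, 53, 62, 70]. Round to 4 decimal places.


Min = 52, Max = 73
Range = 73 - 52 = 21
Scaled = (x - min) / (max - min)
= (56 - 52) / 21
= 4 / 21
= 0.1905

0.1905


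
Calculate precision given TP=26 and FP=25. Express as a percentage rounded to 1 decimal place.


Precision = TP / (TP + FP) * 100
= 26 / (26 + 25)
= 26 / 51
= 0.5098
= 51.0%

51.0


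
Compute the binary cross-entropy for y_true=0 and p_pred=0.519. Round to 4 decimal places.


For y=0: Loss = -log(1-p)
= -log(1 - 0.519)
= -log(0.481)
= -(-0.7319)
= 0.7319

0.7319


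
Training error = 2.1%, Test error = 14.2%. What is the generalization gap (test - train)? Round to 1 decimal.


Generalization gap = test_error - train_error
= 14.2 - 2.1
= 12.1%
A large gap suggests overfitting.

12.1


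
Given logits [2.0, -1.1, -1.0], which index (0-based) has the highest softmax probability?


Softmax is a monotonic transformation, so it preserves the argmax.
We need to find the index of the maximum logit.
Index 0: 2.0
Index 1: -1.1
Index 2: -1.0
Maximum logit = 2.0 at index 0

0


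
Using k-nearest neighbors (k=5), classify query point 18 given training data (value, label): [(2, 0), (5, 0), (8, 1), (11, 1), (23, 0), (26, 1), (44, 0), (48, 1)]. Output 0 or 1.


Distances from query 18:
Point 23 (class 0): distance = 5
Point 11 (class 1): distance = 7
Point 26 (class 1): distance = 8
Point 8 (class 1): distance = 10
Point 5 (class 0): distance = 13
K=5 nearest neighbors: classes = [0, 1, 1, 1, 0]
Votes for class 1: 3 / 5
Majority vote => class 1

1


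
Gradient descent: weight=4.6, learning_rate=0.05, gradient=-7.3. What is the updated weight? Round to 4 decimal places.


w_new = w_old - lr * gradient
= 4.6 - 0.05 * -7.3
= 4.6 - (-0.365)
= 4.9650

4.9650


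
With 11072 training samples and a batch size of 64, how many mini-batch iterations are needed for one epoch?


Iterations per epoch = dataset_size / batch_size
= 11072 / 64
= 173

173


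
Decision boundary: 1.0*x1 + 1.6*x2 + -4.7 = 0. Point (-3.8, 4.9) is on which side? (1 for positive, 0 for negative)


Compute 1.0 * -3.8 + 1.6 * 4.9 + -4.7
= -3.8 + 7.84 + -4.7
= -0.66
Since -0.66 < 0, the point is on the negative side.

0


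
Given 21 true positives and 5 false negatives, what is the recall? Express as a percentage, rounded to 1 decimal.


Recall = TP / (TP + FN) * 100
= 21 / (21 + 5)
= 21 / 26
= 0.8077
= 80.8%

80.8


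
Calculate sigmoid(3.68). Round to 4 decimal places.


sigmoid(z) = 1 / (1 + exp(-z))
exp(-(3.68)) = exp(-3.68) = 0.0252
1 + 0.0252 = 1.0252
1 / 1.0252 = 0.9754

0.9754


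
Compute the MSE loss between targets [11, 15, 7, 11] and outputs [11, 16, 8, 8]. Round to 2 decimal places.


Differences: [0, -1, -1, 3]
Squared errors: [0, 1, 1, 9]
Sum of squared errors = 11
MSE = 11 / 4 = 2.75

2.75


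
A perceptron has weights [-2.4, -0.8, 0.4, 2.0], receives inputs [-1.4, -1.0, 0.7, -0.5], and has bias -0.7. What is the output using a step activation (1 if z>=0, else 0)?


z = w . x + b
= -2.4*-1.4 + -0.8*-1.0 + 0.4*0.7 + 2.0*-0.5 + -0.7
= 3.36 + 0.8 + 0.28 + -1.0 + -0.7
= 3.44 + -0.7
= 2.74
Since z = 2.74 >= 0, output = 1

1


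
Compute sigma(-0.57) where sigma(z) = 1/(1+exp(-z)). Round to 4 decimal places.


sigmoid(z) = 1 / (1 + exp(-z))
exp(-(-0.57)) = exp(0.57) = 1.7683
1 + 1.7683 = 2.7683
1 / 2.7683 = 0.3612

0.3612


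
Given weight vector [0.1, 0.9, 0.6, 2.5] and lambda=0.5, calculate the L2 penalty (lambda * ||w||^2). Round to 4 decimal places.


Squaring each weight:
0.1^2 = 0.01
0.9^2 = 0.81
0.6^2 = 0.36
2.5^2 = 6.25
Sum of squares = 7.43
Penalty = 0.5 * 7.43 = 3.7150

3.7150


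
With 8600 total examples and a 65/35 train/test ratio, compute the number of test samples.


Train samples = 8600 * 65% = 5590
Test samples = 8600 - 5590
= 3010

3010


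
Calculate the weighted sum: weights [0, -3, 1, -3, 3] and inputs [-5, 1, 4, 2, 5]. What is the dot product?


Element-wise products:
0 * -5 = 0
-3 * 1 = -3
1 * 4 = 4
-3 * 2 = -6
3 * 5 = 15
Sum = 0 + -3 + 4 + -6 + 15
= 10

10


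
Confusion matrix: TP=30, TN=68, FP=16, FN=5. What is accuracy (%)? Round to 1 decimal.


Accuracy = (TP + TN) / (TP + TN + FP + FN) * 100
= (30 + 68) / (30 + 68 + 16 + 5)
= 98 / 119
= 0.8235
= 82.4%

82.4


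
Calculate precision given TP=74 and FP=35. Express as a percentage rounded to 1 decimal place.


Precision = TP / (TP + FP) * 100
= 74 / (74 + 35)
= 74 / 109
= 0.6789
= 67.9%

67.9


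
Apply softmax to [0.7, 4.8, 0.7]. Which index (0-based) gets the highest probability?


Softmax is a monotonic transformation, so it preserves the argmax.
We need to find the index of the maximum logit.
Index 0: 0.7
Index 1: 4.8
Index 2: 0.7
Maximum logit = 4.8 at index 1

1


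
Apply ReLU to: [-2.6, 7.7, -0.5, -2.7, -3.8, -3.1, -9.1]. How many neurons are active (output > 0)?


ReLU(x) = max(0, x) for each element:
ReLU(-2.6) = 0
ReLU(7.7) = 7.7
ReLU(-0.5) = 0
ReLU(-2.7) = 0
ReLU(-3.8) = 0
ReLU(-3.1) = 0
ReLU(-9.1) = 0
Active neurons (>0): 1

1


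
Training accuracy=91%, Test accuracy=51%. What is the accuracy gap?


Gap = train_accuracy - test_accuracy
= 91 - 51
= 40%
This large gap strongly indicates overfitting.

40


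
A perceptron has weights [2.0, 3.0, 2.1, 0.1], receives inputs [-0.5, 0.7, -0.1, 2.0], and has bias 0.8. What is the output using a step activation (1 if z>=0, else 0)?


z = w . x + b
= 2.0*-0.5 + 3.0*0.7 + 2.1*-0.1 + 0.1*2.0 + 0.8
= -1.0 + 2.1 + -0.21 + 0.2 + 0.8
= 1.09 + 0.8
= 1.89
Since z = 1.89 >= 0, output = 1

1


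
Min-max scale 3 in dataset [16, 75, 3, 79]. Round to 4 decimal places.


Min = 3, Max = 79
Range = 79 - 3 = 76
Scaled = (x - min) / (max - min)
= (3 - 3) / 76
= 0 / 76
= 0.0000

0.0000


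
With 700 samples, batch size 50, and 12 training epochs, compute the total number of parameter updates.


Iterations per epoch = 700 / 50 = 14
Total updates = iterations_per_epoch * epochs
= 14 * 12
= 168

168


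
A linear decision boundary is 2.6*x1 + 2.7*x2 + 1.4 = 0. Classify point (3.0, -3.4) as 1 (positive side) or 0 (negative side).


Compute 2.6 * 3.0 + 2.7 * -3.4 + 1.4
= 7.8 + -9.18 + 1.4
= 0.02
Since 0.02 >= 0, the point is on the positive side.

1


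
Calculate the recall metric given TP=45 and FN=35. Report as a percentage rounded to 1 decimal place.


Recall = TP / (TP + FN) * 100
= 45 / (45 + 35)
= 45 / 80
= 0.5625
= 56.3%

56.3


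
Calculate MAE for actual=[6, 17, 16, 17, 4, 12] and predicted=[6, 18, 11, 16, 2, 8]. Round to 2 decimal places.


Absolute errors: [0, 1, 5, 1, 2, 4]
Sum of absolute errors = 13
MAE = 13 / 6 = 2.17

2.17


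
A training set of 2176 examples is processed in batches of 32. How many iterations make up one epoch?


Iterations per epoch = dataset_size / batch_size
= 2176 / 32
= 68

68


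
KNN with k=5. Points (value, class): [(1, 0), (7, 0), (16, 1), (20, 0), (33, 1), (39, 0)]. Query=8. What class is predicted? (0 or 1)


Distances from query 8:
Point 7 (class 0): distance = 1
Point 1 (class 0): distance = 7
Point 16 (class 1): distance = 8
Point 20 (class 0): distance = 12
Point 33 (class 1): distance = 25
K=5 nearest neighbors: classes = [0, 0, 1, 0, 1]
Votes for class 1: 2 / 5
Majority vote => class 0

0


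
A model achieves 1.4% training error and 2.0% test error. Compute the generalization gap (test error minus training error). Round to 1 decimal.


Generalization gap = test_error - train_error
= 2.0 - 1.4
= 0.6%
A small gap suggests good generalization.

0.6


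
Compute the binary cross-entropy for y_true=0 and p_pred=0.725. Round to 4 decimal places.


For y=0: Loss = -log(1-p)
= -log(1 - 0.725)
= -log(0.275)
= -(-1.291)
= 1.2910

1.2910


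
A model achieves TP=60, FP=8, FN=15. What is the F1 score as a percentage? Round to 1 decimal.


Precision = TP / (TP + FP) = 60 / 68 = 0.8824
Recall = TP / (TP + FN) = 60 / 75 = 0.8
F1 = 2 * P * R / (P + R)
= 2 * 0.8824 * 0.8 / (0.8824 + 0.8)
= 1.4118 / 1.6824
= 0.8392
As percentage: 83.9%

83.9


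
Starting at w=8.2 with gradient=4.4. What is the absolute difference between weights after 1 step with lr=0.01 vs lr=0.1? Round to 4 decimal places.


With lr=0.01: w_new = 8.2 - 0.01 * 4.4 = 8.156
With lr=0.1: w_new = 8.2 - 0.1 * 4.4 = 7.76
Absolute difference = |8.156 - 7.76|
= 0.3960

0.3960


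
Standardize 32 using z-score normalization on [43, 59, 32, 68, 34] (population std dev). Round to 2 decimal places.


Mean = (43 + 59 + 32 + 68 + 34) / 5 = 47.2
Variance = sum((x_i - mean)^2) / n = 198.96
Std = sqrt(198.96) = 14.1053
Z = (x - mean) / std
= (32 - 47.2) / 14.1053
= -15.2 / 14.1053
= -1.08

-1.08


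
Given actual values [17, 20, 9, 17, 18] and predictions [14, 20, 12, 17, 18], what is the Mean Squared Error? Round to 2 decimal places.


Differences: [3, 0, -3, 0, 0]
Squared errors: [9, 0, 9, 0, 0]
Sum of squared errors = 18
MSE = 18 / 5 = 3.60

3.60


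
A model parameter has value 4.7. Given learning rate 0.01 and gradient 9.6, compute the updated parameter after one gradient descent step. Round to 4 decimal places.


w_new = w_old - lr * gradient
= 4.7 - 0.01 * 9.6
= 4.7 - (0.096)
= 4.6040

4.6040


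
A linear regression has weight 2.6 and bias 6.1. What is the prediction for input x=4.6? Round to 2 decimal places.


y = 2.6 * 4.6 + (6.1)
= 11.96 + (6.1)
= 18.06

18.06


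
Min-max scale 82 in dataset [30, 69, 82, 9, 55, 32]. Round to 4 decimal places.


Min = 9, Max = 82
Range = 82 - 9 = 73
Scaled = (x - min) / (max - min)
= (82 - 9) / 73
= 73 / 73
= 1.0000

1.0000


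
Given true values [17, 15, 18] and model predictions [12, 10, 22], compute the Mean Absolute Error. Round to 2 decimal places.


Absolute errors: [5, 5, 4]
Sum of absolute errors = 14
MAE = 14 / 3 = 4.67

4.67


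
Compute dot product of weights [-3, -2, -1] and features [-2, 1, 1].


Element-wise products:
-3 * -2 = 6
-2 * 1 = -2
-1 * 1 = -1
Sum = 6 + -2 + -1
= 3

3


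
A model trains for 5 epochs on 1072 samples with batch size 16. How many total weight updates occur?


Iterations per epoch = 1072 / 16 = 67
Total updates = iterations_per_epoch * epochs
= 67 * 5
= 335

335


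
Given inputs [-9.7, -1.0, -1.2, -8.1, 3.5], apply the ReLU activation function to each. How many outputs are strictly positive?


ReLU(x) = max(0, x) for each element:
ReLU(-9.7) = 0
ReLU(-1.0) = 0
ReLU(-1.2) = 0
ReLU(-8.1) = 0
ReLU(3.5) = 3.5
Active neurons (>0): 1

1


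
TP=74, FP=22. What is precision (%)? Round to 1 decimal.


Precision = TP / (TP + FP) * 100
= 74 / (74 + 22)
= 74 / 96
= 0.7708
= 77.1%

77.1


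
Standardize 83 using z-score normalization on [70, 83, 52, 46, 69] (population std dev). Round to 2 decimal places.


Mean = (70 + 83 + 52 + 46 + 69) / 5 = 64.0
Variance = sum((x_i - mean)^2) / n = 178.0
Std = sqrt(178.0) = 13.3417
Z = (x - mean) / std
= (83 - 64.0) / 13.3417
= 19.0 / 13.3417
= 1.42

1.42


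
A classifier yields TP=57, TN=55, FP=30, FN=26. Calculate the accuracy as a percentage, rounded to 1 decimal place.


Accuracy = (TP + TN) / (TP + TN + FP + FN) * 100
= (57 + 55) / (57 + 55 + 30 + 26)
= 112 / 168
= 0.6667
= 66.7%

66.7


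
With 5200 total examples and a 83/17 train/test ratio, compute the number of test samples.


Train samples = 5200 * 83% = 4316
Test samples = 5200 - 4316
= 884

884


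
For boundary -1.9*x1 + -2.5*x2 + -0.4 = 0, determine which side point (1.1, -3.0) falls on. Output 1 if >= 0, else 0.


Compute -1.9 * 1.1 + -2.5 * -3.0 + -0.4
= -2.09 + 7.5 + -0.4
= 5.01
Since 5.01 >= 0, the point is on the positive side.

1


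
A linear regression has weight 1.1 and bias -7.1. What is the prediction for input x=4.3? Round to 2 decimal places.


y = 1.1 * 4.3 + (-7.1)
= 4.73 + (-7.1)
= -2.37

-2.37


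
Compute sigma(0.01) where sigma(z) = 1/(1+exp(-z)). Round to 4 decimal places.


sigmoid(z) = 1 / (1 + exp(-z))
exp(-(0.01)) = exp(-0.01) = 0.99
1 + 0.99 = 1.9901
1 / 1.9901 = 0.5025

0.5025


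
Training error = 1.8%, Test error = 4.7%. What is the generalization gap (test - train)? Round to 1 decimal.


Generalization gap = test_error - train_error
= 4.7 - 1.8
= 2.9%
A moderate gap.

2.9


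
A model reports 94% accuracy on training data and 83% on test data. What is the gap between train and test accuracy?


Gap = train_accuracy - test_accuracy
= 94 - 83
= 11%
This gap suggests the model is overfitting.

11


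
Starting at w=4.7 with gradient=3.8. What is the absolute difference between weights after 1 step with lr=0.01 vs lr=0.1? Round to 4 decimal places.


With lr=0.01: w_new = 4.7 - 0.01 * 3.8 = 4.662
With lr=0.1: w_new = 4.7 - 0.1 * 3.8 = 4.32
Absolute difference = |4.662 - 4.32|
= 0.3420

0.3420


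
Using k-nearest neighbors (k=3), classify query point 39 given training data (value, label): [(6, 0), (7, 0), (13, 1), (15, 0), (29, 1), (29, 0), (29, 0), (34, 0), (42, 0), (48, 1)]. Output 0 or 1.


Distances from query 39:
Point 42 (class 0): distance = 3
Point 34 (class 0): distance = 5
Point 48 (class 1): distance = 9
K=3 nearest neighbors: classes = [0, 0, 1]
Votes for class 1: 1 / 3
Majority vote => class 0

0


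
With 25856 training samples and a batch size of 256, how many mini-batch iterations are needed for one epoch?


Iterations per epoch = dataset_size / batch_size
= 25856 / 256
= 101

101


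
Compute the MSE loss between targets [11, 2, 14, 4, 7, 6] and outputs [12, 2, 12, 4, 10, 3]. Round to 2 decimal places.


Differences: [-1, 0, 2, 0, -3, 3]
Squared errors: [1, 0, 4, 0, 9, 9]
Sum of squared errors = 23
MSE = 23 / 6 = 3.83

3.83


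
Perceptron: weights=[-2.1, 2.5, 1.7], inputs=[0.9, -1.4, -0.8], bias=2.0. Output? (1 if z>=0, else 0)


z = w . x + b
= -2.1*0.9 + 2.5*-1.4 + 1.7*-0.8 + 2.0
= -1.89 + -3.5 + -1.36 + 2.0
= -6.75 + 2.0
= -4.75
Since z = -4.75 < 0, output = 0

0


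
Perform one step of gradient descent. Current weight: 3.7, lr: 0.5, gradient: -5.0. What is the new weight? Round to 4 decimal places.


w_new = w_old - lr * gradient
= 3.7 - 0.5 * -5.0
= 3.7 - (-2.5)
= 6.2000

6.2000


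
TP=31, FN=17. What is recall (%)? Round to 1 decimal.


Recall = TP / (TP + FN) * 100
= 31 / (31 + 17)
= 31 / 48
= 0.6458
= 64.6%

64.6


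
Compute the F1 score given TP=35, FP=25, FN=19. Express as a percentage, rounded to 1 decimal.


Precision = TP / (TP + FP) = 35 / 60 = 0.5833
Recall = TP / (TP + FN) = 35 / 54 = 0.6481
F1 = 2 * P * R / (P + R)
= 2 * 0.5833 * 0.6481 / (0.5833 + 0.6481)
= 0.7562 / 1.2315
= 0.614
As percentage: 61.4%

61.4


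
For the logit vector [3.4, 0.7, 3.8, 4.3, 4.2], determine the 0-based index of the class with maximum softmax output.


Softmax is a monotonic transformation, so it preserves the argmax.
We need to find the index of the maximum logit.
Index 0: 3.4
Index 1: 0.7
Index 2: 3.8
Index 3: 4.3
Index 4: 4.2
Maximum logit = 4.3 at index 3

3


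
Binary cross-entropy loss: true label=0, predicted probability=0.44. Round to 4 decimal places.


For y=0: Loss = -log(1-p)
= -log(1 - 0.44)
= -log(0.56)
= -(-0.5798)
= 0.5798

0.5798


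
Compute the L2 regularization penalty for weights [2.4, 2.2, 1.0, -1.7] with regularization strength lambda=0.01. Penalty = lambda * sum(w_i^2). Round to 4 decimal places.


Squaring each weight:
2.4^2 = 5.76
2.2^2 = 4.84
1.0^2 = 1.0
(-1.7)^2 = 2.89
Sum of squares = 14.49
Penalty = 0.01 * 14.49 = 0.1449

0.1449


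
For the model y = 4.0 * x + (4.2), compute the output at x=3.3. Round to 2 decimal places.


y = 4.0 * 3.3 + (4.2)
= 13.2 + (4.2)
= 17.40

17.40


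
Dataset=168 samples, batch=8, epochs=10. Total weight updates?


Iterations per epoch = 168 / 8 = 21
Total updates = iterations_per_epoch * epochs
= 21 * 10
= 210

210


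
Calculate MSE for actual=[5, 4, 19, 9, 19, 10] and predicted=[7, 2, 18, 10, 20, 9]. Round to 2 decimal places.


Differences: [-2, 2, 1, -1, -1, 1]
Squared errors: [4, 4, 1, 1, 1, 1]
Sum of squared errors = 12
MSE = 12 / 6 = 2.00

2.00


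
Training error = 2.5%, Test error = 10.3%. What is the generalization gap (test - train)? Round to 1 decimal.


Generalization gap = test_error - train_error
= 10.3 - 2.5
= 7.8%
A moderate gap.

7.8


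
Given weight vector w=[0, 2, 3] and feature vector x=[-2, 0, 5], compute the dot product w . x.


Element-wise products:
0 * -2 = 0
2 * 0 = 0
3 * 5 = 15
Sum = 0 + 0 + 15
= 15

15


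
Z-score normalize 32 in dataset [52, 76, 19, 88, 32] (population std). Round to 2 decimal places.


Mean = (52 + 76 + 19 + 88 + 32) / 5 = 53.4
Variance = sum((x_i - mean)^2) / n = 670.24
Std = sqrt(670.24) = 25.889
Z = (x - mean) / std
= (32 - 53.4) / 25.889
= -21.4 / 25.889
= -0.83

-0.83


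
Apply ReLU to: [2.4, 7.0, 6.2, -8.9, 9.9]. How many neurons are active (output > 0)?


ReLU(x) = max(0, x) for each element:
ReLU(2.4) = 2.4
ReLU(7.0) = 7.0
ReLU(6.2) = 6.2
ReLU(-8.9) = 0
ReLU(9.9) = 9.9
Active neurons (>0): 4

4


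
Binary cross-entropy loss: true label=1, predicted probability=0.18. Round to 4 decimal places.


For y=1: Loss = -log(p)
= -log(0.18)
= -(-1.7148)
= 1.7148

1.7148


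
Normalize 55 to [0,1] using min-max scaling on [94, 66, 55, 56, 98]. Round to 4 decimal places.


Min = 55, Max = 98
Range = 98 - 55 = 43
Scaled = (x - min) / (max - min)
= (55 - 55) / 43
= 0 / 43
= 0.0000

0.0000


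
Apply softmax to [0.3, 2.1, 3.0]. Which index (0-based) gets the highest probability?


Softmax is a monotonic transformation, so it preserves the argmax.
We need to find the index of the maximum logit.
Index 0: 0.3
Index 1: 2.1
Index 2: 3.0
Maximum logit = 3.0 at index 2

2


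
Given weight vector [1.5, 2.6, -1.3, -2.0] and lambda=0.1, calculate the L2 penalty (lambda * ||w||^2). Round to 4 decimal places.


Squaring each weight:
1.5^2 = 2.25
2.6^2 = 6.76
(-1.3)^2 = 1.69
(-2.0)^2 = 4.0
Sum of squares = 14.7
Penalty = 0.1 * 14.7 = 1.4700

1.4700


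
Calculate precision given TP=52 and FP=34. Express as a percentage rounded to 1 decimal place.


Precision = TP / (TP + FP) * 100
= 52 / (52 + 34)
= 52 / 86
= 0.6047
= 60.5%

60.5


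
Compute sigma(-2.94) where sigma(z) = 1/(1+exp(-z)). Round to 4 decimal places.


sigmoid(z) = 1 / (1 + exp(-z))
exp(-(-2.94)) = exp(2.94) = 18.9158
1 + 18.9158 = 19.9158
1 / 19.9158 = 0.0502

0.0502


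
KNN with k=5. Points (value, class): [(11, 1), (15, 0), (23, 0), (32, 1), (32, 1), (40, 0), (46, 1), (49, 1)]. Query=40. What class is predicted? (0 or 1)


Distances from query 40:
Point 40 (class 0): distance = 0
Point 46 (class 1): distance = 6
Point 32 (class 1): distance = 8
Point 32 (class 1): distance = 8
Point 49 (class 1): distance = 9
K=5 nearest neighbors: classes = [0, 1, 1, 1, 1]
Votes for class 1: 4 / 5
Majority vote => class 1

1


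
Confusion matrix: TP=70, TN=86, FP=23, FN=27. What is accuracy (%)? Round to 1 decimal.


Accuracy = (TP + TN) / (TP + TN + FP + FN) * 100
= (70 + 86) / (70 + 86 + 23 + 27)
= 156 / 206
= 0.7573
= 75.7%

75.7


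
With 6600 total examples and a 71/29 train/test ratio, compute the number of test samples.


Train samples = 6600 * 71% = 4686
Test samples = 6600 - 4686
= 1914

1914


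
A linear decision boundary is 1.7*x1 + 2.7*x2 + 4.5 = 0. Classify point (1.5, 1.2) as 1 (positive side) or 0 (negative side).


Compute 1.7 * 1.5 + 2.7 * 1.2 + 4.5
= 2.55 + 3.24 + 4.5
= 10.29
Since 10.29 >= 0, the point is on the positive side.

1


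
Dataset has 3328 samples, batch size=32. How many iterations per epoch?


Iterations per epoch = dataset_size / batch_size
= 3328 / 32
= 104

104


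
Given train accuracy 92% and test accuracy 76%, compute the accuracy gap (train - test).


Gap = train_accuracy - test_accuracy
= 92 - 76
= 16%
This gap suggests the model is overfitting.

16


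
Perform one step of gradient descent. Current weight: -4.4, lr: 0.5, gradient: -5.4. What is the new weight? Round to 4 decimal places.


w_new = w_old - lr * gradient
= -4.4 - 0.5 * -5.4
= -4.4 - (-2.7)
= -1.7000

-1.7000


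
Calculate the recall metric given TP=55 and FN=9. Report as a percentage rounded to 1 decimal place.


Recall = TP / (TP + FN) * 100
= 55 / (55 + 9)
= 55 / 64
= 0.8594
= 85.9%

85.9


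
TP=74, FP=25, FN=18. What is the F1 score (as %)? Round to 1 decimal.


Precision = TP / (TP + FP) = 74 / 99 = 0.7475
Recall = TP / (TP + FN) = 74 / 92 = 0.8043
F1 = 2 * P * R / (P + R)
= 2 * 0.7475 * 0.8043 / (0.7475 + 0.8043)
= 1.2025 / 1.5518
= 0.7749
As percentage: 77.5%

77.5


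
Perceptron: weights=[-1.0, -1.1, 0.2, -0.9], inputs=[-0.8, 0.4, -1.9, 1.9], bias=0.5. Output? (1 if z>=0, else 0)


z = w . x + b
= -1.0*-0.8 + -1.1*0.4 + 0.2*-1.9 + -0.9*1.9 + 0.5
= 0.8 + -0.44 + -0.38 + -1.71 + 0.5
= -1.73 + 0.5
= -1.23
Since z = -1.23 < 0, output = 0

0


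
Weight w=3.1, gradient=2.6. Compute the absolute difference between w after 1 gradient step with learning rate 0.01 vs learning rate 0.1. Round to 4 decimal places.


With lr=0.01: w_new = 3.1 - 0.01 * 2.6 = 3.074
With lr=0.1: w_new = 3.1 - 0.1 * 2.6 = 2.84
Absolute difference = |3.074 - 2.84|
= 0.2340

0.2340


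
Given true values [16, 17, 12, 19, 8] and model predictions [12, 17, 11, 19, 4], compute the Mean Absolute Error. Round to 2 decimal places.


Absolute errors: [4, 0, 1, 0, 4]
Sum of absolute errors = 9
MAE = 9 / 5 = 1.80

1.80


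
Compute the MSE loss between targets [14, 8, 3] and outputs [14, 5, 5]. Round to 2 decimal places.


Differences: [0, 3, -2]
Squared errors: [0, 9, 4]
Sum of squared errors = 13
MSE = 13 / 3 = 4.33

4.33


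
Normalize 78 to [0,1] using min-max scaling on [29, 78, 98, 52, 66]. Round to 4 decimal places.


Min = 29, Max = 98
Range = 98 - 29 = 69
Scaled = (x - min) / (max - min)
= (78 - 29) / 69
= 49 / 69
= 0.7101

0.7101


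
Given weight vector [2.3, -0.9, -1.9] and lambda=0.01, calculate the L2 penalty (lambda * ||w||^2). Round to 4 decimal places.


Squaring each weight:
2.3^2 = 5.29
(-0.9)^2 = 0.81
(-1.9)^2 = 3.61
Sum of squares = 9.71
Penalty = 0.01 * 9.71 = 0.0971

0.0971


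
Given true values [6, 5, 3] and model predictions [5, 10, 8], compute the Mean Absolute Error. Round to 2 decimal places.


Absolute errors: [1, 5, 5]
Sum of absolute errors = 11
MAE = 11 / 3 = 3.67

3.67


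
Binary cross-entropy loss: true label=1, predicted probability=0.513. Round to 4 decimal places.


For y=1: Loss = -log(p)
= -log(0.513)
= -(-0.6675)
= 0.6675

0.6675


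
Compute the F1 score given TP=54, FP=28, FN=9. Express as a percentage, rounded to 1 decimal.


Precision = TP / (TP + FP) = 54 / 82 = 0.6585
Recall = TP / (TP + FN) = 54 / 63 = 0.8571
F1 = 2 * P * R / (P + R)
= 2 * 0.6585 * 0.8571 / (0.6585 + 0.8571)
= 1.1289 / 1.5157
= 0.7448
As percentage: 74.5%

74.5


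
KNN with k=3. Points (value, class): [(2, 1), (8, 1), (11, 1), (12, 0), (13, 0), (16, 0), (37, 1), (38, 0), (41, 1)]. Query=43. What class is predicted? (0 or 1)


Distances from query 43:
Point 41 (class 1): distance = 2
Point 38 (class 0): distance = 5
Point 37 (class 1): distance = 6
K=3 nearest neighbors: classes = [1, 0, 1]
Votes for class 1: 2 / 3
Majority vote => class 1

1


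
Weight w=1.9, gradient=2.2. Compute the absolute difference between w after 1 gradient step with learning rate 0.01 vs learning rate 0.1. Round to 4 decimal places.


With lr=0.01: w_new = 1.9 - 0.01 * 2.2 = 1.878
With lr=0.1: w_new = 1.9 - 0.1 * 2.2 = 1.68
Absolute difference = |1.878 - 1.68|
= 0.1980

0.1980


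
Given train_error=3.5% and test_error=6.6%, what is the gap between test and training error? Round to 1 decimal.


Generalization gap = test_error - train_error
= 6.6 - 3.5
= 3.1%
A moderate gap.

3.1


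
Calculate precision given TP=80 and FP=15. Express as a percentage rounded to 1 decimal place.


Precision = TP / (TP + FP) * 100
= 80 / (80 + 15)
= 80 / 95
= 0.8421
= 84.2%

84.2


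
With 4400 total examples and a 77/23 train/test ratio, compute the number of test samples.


Train samples = 4400 * 77% = 3388
Test samples = 4400 - 3388
= 1012

1012


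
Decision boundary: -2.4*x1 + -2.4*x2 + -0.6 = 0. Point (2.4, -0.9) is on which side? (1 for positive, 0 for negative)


Compute -2.4 * 2.4 + -2.4 * -0.9 + -0.6
= -5.76 + 2.16 + -0.6
= -4.2
Since -4.2 < 0, the point is on the negative side.

0


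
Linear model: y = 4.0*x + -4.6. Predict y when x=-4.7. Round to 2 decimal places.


y = 4.0 * -4.7 + (-4.6)
= -18.8 + (-4.6)
= -23.40

-23.40


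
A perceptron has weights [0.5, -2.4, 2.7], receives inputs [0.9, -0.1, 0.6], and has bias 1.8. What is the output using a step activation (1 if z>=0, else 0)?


z = w . x + b
= 0.5*0.9 + -2.4*-0.1 + 2.7*0.6 + 1.8
= 0.45 + 0.24 + 1.62 + 1.8
= 2.31 + 1.8
= 4.11
Since z = 4.11 >= 0, output = 1

1


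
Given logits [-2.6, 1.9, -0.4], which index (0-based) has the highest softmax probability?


Softmax is a monotonic transformation, so it preserves the argmax.
We need to find the index of the maximum logit.
Index 0: -2.6
Index 1: 1.9
Index 2: -0.4
Maximum logit = 1.9 at index 1

1


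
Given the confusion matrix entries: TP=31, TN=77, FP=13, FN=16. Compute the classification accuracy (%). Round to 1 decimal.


Accuracy = (TP + TN) / (TP + TN + FP + FN) * 100
= (31 + 77) / (31 + 77 + 13 + 16)
= 108 / 137
= 0.7883
= 78.8%

78.8


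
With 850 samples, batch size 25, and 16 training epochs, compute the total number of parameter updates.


Iterations per epoch = 850 / 25 = 34
Total updates = iterations_per_epoch * epochs
= 34 * 16
= 544

544


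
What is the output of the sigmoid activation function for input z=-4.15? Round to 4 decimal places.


sigmoid(z) = 1 / (1 + exp(-z))
exp(-(-4.15)) = exp(4.15) = 63.434
1 + 63.434 = 64.434
1 / 64.434 = 0.0155

0.0155


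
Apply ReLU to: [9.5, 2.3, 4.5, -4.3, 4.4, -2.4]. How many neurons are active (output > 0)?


ReLU(x) = max(0, x) for each element:
ReLU(9.5) = 9.5
ReLU(2.3) = 2.3
ReLU(4.5) = 4.5
ReLU(-4.3) = 0
ReLU(4.4) = 4.4
ReLU(-2.4) = 0
Active neurons (>0): 4

4


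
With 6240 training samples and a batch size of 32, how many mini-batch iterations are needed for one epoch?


Iterations per epoch = dataset_size / batch_size
= 6240 / 32
= 195

195


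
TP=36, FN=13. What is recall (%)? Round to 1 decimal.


Recall = TP / (TP + FN) * 100
= 36 / (36 + 13)
= 36 / 49
= 0.7347
= 73.5%

73.5


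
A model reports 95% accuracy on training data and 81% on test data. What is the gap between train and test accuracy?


Gap = train_accuracy - test_accuracy
= 95 - 81
= 14%
This gap suggests the model is overfitting.

14


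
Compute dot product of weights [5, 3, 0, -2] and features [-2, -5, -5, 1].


Element-wise products:
5 * -2 = -10
3 * -5 = -15
0 * -5 = 0
-2 * 1 = -2
Sum = -10 + -15 + 0 + -2
= -27

-27


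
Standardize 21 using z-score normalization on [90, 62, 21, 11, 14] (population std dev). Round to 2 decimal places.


Mean = (90 + 62 + 21 + 11 + 14) / 5 = 39.6
Variance = sum((x_i - mean)^2) / n = 972.24
Std = sqrt(972.24) = 31.1808
Z = (x - mean) / std
= (21 - 39.6) / 31.1808
= -18.6 / 31.1808
= -0.60

-0.60


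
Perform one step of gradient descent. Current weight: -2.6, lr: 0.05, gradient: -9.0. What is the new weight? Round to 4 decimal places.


w_new = w_old - lr * gradient
= -2.6 - 0.05 * -9.0
= -2.6 - (-0.45)
= -2.1500

-2.1500


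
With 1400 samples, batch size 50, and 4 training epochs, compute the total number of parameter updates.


Iterations per epoch = 1400 / 50 = 28
Total updates = iterations_per_epoch * epochs
= 28 * 4
= 112

112


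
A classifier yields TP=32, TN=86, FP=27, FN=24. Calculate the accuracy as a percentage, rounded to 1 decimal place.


Accuracy = (TP + TN) / (TP + TN + FP + FN) * 100
= (32 + 86) / (32 + 86 + 27 + 24)
= 118 / 169
= 0.6982
= 69.8%

69.8


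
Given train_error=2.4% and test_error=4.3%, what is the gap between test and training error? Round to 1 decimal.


Generalization gap = test_error - train_error
= 4.3 - 2.4
= 1.9%
A small gap suggests good generalization.

1.9


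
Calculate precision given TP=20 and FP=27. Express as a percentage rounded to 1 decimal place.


Precision = TP / (TP + FP) * 100
= 20 / (20 + 27)
= 20 / 47
= 0.4255
= 42.6%

42.6


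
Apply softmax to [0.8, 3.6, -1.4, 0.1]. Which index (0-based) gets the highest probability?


Softmax is a monotonic transformation, so it preserves the argmax.
We need to find the index of the maximum logit.
Index 0: 0.8
Index 1: 3.6
Index 2: -1.4
Index 3: 0.1
Maximum logit = 3.6 at index 1

1


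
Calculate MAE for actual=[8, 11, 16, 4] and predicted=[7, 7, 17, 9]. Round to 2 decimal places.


Absolute errors: [1, 4, 1, 5]
Sum of absolute errors = 11
MAE = 11 / 4 = 2.75

2.75


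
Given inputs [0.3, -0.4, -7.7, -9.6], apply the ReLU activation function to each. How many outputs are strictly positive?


ReLU(x) = max(0, x) for each element:
ReLU(0.3) = 0.3
ReLU(-0.4) = 0
ReLU(-7.7) = 0
ReLU(-9.6) = 0
Active neurons (>0): 1

1


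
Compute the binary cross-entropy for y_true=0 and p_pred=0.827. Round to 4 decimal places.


For y=0: Loss = -log(1-p)
= -log(1 - 0.827)
= -log(0.173)
= -(-1.7545)
= 1.7545

1.7545


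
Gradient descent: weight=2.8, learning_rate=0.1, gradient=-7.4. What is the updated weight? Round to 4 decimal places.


w_new = w_old - lr * gradient
= 2.8 - 0.1 * -7.4
= 2.8 - (-0.74)
= 3.5400

3.5400


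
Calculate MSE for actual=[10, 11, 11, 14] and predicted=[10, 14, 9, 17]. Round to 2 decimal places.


Differences: [0, -3, 2, -3]
Squared errors: [0, 9, 4, 9]
Sum of squared errors = 22
MSE = 22 / 4 = 5.50

5.50


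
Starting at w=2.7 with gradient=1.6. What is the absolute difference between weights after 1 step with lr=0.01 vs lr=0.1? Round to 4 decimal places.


With lr=0.01: w_new = 2.7 - 0.01 * 1.6 = 2.684
With lr=0.1: w_new = 2.7 - 0.1 * 1.6 = 2.54
Absolute difference = |2.684 - 2.54|
= 0.1440

0.1440


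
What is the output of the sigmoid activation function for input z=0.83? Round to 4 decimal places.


sigmoid(z) = 1 / (1 + exp(-z))
exp(-(0.83)) = exp(-0.83) = 0.436
1 + 0.436 = 1.436
1 / 1.436 = 0.6964

0.6964


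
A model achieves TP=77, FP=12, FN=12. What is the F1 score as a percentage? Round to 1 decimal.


Precision = TP / (TP + FP) = 77 / 89 = 0.8652
Recall = TP / (TP + FN) = 77 / 89 = 0.8652
F1 = 2 * P * R / (P + R)
= 2 * 0.8652 * 0.8652 / (0.8652 + 0.8652)
= 1.497 / 1.7303
= 0.8652
As percentage: 86.5%

86.5


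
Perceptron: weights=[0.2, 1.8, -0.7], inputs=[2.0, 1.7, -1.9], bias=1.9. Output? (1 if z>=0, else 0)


z = w . x + b
= 0.2*2.0 + 1.8*1.7 + -0.7*-1.9 + 1.9
= 0.4 + 3.06 + 1.33 + 1.9
= 4.79 + 1.9
= 6.69
Since z = 6.69 >= 0, output = 1

1


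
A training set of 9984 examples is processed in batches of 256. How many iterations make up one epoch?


Iterations per epoch = dataset_size / batch_size
= 9984 / 256
= 39

39


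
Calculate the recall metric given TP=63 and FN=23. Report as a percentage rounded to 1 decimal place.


Recall = TP / (TP + FN) * 100
= 63 / (63 + 23)
= 63 / 86
= 0.7326
= 73.3%

73.3


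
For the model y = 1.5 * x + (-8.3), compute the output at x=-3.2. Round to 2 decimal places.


y = 1.5 * -3.2 + (-8.3)
= -4.8 + (-8.3)
= -13.10

-13.10


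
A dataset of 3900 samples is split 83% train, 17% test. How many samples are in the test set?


Train samples = 3900 * 83% = 3237
Test samples = 3900 - 3237
= 663

663


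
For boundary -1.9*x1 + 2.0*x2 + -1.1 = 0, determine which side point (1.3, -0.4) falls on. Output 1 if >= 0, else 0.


Compute -1.9 * 1.3 + 2.0 * -0.4 + -1.1
= -2.47 + -0.8 + -1.1
= -4.37
Since -4.37 < 0, the point is on the negative side.

0


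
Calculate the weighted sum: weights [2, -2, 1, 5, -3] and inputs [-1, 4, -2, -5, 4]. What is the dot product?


Element-wise products:
2 * -1 = -2
-2 * 4 = -8
1 * -2 = -2
5 * -5 = -25
-3 * 4 = -12
Sum = -2 + -8 + -2 + -25 + -12
= -49

-49
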